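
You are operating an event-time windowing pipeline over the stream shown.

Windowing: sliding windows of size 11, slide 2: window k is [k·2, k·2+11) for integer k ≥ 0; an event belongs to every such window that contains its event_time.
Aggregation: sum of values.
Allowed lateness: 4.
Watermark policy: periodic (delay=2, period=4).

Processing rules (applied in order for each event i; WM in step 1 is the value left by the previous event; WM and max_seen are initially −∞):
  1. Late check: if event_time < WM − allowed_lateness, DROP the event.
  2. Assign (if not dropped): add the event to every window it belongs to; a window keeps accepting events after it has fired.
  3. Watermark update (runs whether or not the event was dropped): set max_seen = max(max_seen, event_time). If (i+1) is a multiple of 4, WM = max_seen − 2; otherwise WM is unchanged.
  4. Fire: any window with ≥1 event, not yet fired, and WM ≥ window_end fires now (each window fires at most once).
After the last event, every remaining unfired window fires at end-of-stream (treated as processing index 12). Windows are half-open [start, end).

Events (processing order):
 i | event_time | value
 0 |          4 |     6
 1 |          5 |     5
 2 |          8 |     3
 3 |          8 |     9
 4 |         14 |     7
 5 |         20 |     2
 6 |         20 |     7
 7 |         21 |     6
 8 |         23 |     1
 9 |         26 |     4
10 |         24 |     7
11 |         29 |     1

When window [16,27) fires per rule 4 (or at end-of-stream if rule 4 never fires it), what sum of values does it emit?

27

i=0 t=4 v=6: → [4,15),[2,13),[0,11); WM=−∞
i=1 t=5 v=5: → [4,15),[2,13),[0,11); WM=−∞
i=2 t=8 v=3: → [8,19),[6,17),[4,15),[2,13),[0,11); WM=−∞
i=3 t=8 v=9: → [8,19),[6,17),[4,15),[2,13),[0,11); WM=6
i=4 t=14 v=7: → [14,25),[12,23),[10,21),[8,19),[6,17),[4,15); WM=6
i=5 t=20 v=2: → [20,31),[18,29),[16,27),[14,25),[12,23),[10,21); WM=6
i=6 t=20 v=7: → [20,31),[18,29),[16,27),[14,25),[12,23),[10,21); WM=6
i=7 t=21 v=6: → [20,31),[18,29),[16,27),[14,25),[12,23); WM=19; [0,11) fires=23 [2,13) fires=23 [4,15) fires=30 [6,17) fires=19 [8,19) fires=19
i=8 t=23 v=1: → [22,33),[20,31),[18,29),[16,27),[14,25); WM=19
i=9 t=26 v=4: → [26,37),[24,35),[22,33),[20,31),[18,29),[16,27); WM=19
i=10 t=24 v=7: → [24,35),[22,33),[20,31),[18,29),[16,27),[14,25); WM=19
i=11 t=29 v=1: → [28,39),[26,37),[24,35),[22,33),[20,31); WM=27; [10,21) fires=16 [12,23) fires=22 [14,25) fires=30 [16,27) fires=27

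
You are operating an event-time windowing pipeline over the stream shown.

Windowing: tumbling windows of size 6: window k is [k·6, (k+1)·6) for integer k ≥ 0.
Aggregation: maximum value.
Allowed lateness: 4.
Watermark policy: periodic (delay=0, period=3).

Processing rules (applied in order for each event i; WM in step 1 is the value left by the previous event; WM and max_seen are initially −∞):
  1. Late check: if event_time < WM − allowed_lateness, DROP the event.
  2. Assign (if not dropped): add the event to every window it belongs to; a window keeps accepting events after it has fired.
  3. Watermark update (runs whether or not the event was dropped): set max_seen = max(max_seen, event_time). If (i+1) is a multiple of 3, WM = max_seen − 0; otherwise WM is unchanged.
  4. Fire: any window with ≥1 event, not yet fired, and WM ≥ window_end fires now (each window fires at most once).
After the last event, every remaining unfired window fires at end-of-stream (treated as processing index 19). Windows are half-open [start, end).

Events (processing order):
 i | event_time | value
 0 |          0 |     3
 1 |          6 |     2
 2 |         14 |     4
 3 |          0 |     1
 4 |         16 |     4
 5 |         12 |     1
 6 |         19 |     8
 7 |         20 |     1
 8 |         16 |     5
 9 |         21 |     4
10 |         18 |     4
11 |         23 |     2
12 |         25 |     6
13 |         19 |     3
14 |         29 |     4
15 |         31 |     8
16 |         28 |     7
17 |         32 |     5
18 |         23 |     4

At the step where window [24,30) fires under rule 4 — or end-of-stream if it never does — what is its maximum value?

7

i=0 t=0 v=3: → [0,6); WM=−∞
i=1 t=6 v=2: → [6,12); WM=−∞
i=2 t=14 v=4: → [12,18); WM=14; [0,6) fires=3 [6,12) fires=2
i=3 t=0 v=1: DROP (t<14-4); WM=14
i=4 t=16 v=4: → [12,18); WM=14
i=5 t=12 v=1: → [12,18); WM=16
i=6 t=19 v=8: → [18,24); WM=16
i=7 t=20 v=1: → [18,24); WM=16
i=8 t=16 v=5: → [12,18); WM=20; [12,18) fires=5
i=9 t=21 v=4: → [18,24); WM=20
i=10 t=18 v=4: → [18,24); WM=20
i=11 t=23 v=2: → [18,24); WM=23
i=12 t=25 v=6: → [24,30); WM=23
i=13 t=19 v=3: → [18,24); WM=23
i=14 t=29 v=4: → [24,30); WM=29; [18,24) fires=8
i=15 t=31 v=8: → [30,36); WM=29
i=16 t=28 v=7: → [24,30); WM=29
i=17 t=32 v=5: → [30,36); WM=32; [24,30) fires=7
i=18 t=23 v=4: DROP (t<32-4); WM=32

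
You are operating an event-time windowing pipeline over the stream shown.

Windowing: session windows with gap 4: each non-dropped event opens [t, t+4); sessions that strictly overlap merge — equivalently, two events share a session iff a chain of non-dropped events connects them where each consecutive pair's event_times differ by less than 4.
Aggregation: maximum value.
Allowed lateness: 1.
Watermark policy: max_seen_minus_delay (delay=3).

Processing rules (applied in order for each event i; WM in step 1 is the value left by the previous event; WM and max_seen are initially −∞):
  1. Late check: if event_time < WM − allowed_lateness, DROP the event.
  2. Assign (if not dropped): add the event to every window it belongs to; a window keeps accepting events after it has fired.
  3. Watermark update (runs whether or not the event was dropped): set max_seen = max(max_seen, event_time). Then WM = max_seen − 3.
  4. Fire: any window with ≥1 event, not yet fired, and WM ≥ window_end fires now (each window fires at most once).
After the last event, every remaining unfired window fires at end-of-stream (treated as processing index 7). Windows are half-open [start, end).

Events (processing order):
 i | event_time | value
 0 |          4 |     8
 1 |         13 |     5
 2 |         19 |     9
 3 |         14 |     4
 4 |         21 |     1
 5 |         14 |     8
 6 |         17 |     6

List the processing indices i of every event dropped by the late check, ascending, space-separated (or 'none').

i=0 t=4 v=8: → [4,8); WM=1
i=1 t=13 v=5: → [13,17); WM=10
i=2 t=19 v=9: → [19,23); WM=16
i=3 t=14 v=4: DROP (t<16-1); WM=16
i=4 t=21 v=1: → [19,25); WM=18
i=5 t=14 v=8: DROP (t<18-1); WM=18
i=6 t=17 v=6: → [17,25); WM=18

3 5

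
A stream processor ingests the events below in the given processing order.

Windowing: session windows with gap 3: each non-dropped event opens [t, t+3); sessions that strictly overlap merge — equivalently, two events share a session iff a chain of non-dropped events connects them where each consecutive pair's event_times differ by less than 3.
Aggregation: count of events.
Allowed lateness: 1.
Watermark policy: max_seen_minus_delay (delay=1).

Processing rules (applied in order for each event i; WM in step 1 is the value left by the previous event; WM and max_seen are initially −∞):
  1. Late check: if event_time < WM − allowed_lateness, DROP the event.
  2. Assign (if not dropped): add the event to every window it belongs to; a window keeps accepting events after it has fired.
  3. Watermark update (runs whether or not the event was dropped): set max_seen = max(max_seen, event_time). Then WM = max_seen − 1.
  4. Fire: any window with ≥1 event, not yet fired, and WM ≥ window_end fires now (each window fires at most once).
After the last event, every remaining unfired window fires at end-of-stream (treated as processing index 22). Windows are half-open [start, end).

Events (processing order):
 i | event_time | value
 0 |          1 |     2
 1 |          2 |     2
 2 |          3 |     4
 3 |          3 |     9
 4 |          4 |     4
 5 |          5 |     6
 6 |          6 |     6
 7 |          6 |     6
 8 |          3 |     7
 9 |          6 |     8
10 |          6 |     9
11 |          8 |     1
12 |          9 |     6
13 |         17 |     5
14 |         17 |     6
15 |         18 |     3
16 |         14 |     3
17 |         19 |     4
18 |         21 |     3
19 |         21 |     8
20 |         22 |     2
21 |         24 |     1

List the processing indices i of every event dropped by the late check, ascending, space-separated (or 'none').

8 16

i=0 t=1 v=2: → [1,4); WM=0
i=1 t=2 v=2: → [1,5); WM=1
i=2 t=3 v=4: → [1,6); WM=2
i=3 t=3 v=9: → [1,6); WM=2
i=4 t=4 v=4: → [1,7); WM=3
i=5 t=5 v=6: → [1,8); WM=4
i=6 t=6 v=6: → [1,9); WM=5
i=7 t=6 v=6: → [1,9); WM=5
i=8 t=3 v=7: DROP (t<5-1); WM=5
i=9 t=6 v=8: → [1,9); WM=5
i=10 t=6 v=9: → [1,9); WM=5
i=11 t=8 v=1: → [1,11); WM=7
i=12 t=9 v=6: → [1,12); WM=8
i=13 t=17 v=5: → [17,20); WM=16
i=14 t=17 v=6: → [17,20); WM=16
i=15 t=18 v=3: → [17,21); WM=17
i=16 t=14 v=3: DROP (t<17-1); WM=17
i=17 t=19 v=4: → [17,22); WM=18
i=18 t=21 v=3: → [17,24); WM=20
i=19 t=21 v=8: → [17,24); WM=20
i=20 t=22 v=2: → [17,25); WM=21
i=21 t=24 v=1: → [17,27); WM=23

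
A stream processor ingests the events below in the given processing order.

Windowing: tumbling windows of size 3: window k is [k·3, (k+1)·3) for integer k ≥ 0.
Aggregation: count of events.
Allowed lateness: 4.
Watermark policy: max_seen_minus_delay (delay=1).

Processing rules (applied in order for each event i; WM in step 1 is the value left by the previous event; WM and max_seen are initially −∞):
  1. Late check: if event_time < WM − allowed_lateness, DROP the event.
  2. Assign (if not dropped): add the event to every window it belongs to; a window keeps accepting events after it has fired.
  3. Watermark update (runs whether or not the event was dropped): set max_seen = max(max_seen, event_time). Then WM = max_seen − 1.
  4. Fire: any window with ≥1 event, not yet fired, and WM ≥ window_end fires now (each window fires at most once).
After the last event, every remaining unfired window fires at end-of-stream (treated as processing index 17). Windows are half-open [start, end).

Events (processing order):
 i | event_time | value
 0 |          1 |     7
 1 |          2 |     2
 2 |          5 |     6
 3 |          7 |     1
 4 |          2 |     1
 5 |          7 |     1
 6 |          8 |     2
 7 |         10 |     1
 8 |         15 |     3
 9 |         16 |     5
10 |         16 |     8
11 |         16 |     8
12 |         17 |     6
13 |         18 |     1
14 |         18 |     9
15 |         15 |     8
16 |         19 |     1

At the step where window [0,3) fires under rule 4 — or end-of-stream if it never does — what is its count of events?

i=0 t=1 v=7: → [0,3); WM=0
i=1 t=2 v=2: → [0,3); WM=1
i=2 t=5 v=6: → [3,6); WM=4; [0,3) fires=2
i=3 t=7 v=1: → [6,9); WM=6; [3,6) fires=1
i=4 t=2 v=1: → [0,3); WM=6
i=5 t=7 v=1: → [6,9); WM=6
i=6 t=8 v=2: → [6,9); WM=7
i=7 t=10 v=1: → [9,12); WM=9; [6,9) fires=3
i=8 t=15 v=3: → [15,18); WM=14; [9,12) fires=1
i=9 t=16 v=5: → [15,18); WM=15
i=10 t=16 v=8: → [15,18); WM=15
i=11 t=16 v=8: → [15,18); WM=15
i=12 t=17 v=6: → [15,18); WM=16
i=13 t=18 v=1: → [18,21); WM=17
i=14 t=18 v=9: → [18,21); WM=17
i=15 t=15 v=8: → [15,18); WM=17
i=16 t=19 v=1: → [18,21); WM=18; [15,18) fires=6

2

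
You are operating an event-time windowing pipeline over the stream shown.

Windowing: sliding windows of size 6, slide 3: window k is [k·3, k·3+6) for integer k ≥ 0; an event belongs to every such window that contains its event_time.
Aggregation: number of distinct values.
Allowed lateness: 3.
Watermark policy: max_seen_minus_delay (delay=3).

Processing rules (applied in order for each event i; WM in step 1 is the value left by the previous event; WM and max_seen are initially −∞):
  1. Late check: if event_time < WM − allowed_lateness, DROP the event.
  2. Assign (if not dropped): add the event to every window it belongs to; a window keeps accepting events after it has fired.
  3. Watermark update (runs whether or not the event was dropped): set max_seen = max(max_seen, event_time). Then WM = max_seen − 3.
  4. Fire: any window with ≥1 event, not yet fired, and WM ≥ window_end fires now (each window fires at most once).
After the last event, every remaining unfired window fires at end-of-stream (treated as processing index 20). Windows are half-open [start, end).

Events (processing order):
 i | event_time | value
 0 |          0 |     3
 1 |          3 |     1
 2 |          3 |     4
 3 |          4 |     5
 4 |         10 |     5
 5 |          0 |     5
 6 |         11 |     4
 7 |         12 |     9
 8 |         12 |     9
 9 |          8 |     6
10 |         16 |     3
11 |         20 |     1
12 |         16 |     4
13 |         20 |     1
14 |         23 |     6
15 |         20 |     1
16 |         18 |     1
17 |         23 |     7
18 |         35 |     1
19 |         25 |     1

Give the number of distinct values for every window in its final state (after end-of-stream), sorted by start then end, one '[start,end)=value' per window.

[0,6)=4 [3,9)=4 [6,12)=3 [9,15)=3 [12,18)=3 [15,21)=3 [18,24)=3 [21,27)=2 [30,36)=1 [33,39)=1

i=0 t=0 v=3: → [0,6); WM=-3
i=1 t=3 v=1: → [3,9),[0,6); WM=0
i=2 t=3 v=4: → [3,9),[0,6); WM=0
i=3 t=4 v=5: → [3,9),[0,6); WM=1
i=4 t=10 v=5: → [9,15),[6,12); WM=7; [0,6) fires=4
i=5 t=0 v=5: DROP (t<7-3); WM=7
i=6 t=11 v=4: → [9,15),[6,12); WM=8
i=7 t=12 v=9: → [12,18),[9,15); WM=9; [3,9) fires=3
i=8 t=12 v=9: → [12,18),[9,15); WM=9
i=9 t=8 v=6: → [6,12),[3,9); WM=9
i=10 t=16 v=3: → [15,21),[12,18); WM=13; [6,12) fires=3
i=11 t=20 v=1: → [18,24),[15,21); WM=17; [9,15) fires=3
i=12 t=16 v=4: → [15,21),[12,18); WM=17
i=13 t=20 v=1: → [18,24),[15,21); WM=17
i=14 t=23 v=6: → [21,27),[18,24); WM=20; [12,18) fires=3
i=15 t=20 v=1: → [18,24),[15,21); WM=20
i=16 t=18 v=1: → [18,24),[15,21); WM=20
i=17 t=23 v=7: → [21,27),[18,24); WM=20
i=18 t=35 v=1: → [33,39),[30,36); WM=32; [15,21) fires=3 [18,24) fires=3 [21,27) fires=2
i=19 t=25 v=1: DROP (t<32-3); WM=32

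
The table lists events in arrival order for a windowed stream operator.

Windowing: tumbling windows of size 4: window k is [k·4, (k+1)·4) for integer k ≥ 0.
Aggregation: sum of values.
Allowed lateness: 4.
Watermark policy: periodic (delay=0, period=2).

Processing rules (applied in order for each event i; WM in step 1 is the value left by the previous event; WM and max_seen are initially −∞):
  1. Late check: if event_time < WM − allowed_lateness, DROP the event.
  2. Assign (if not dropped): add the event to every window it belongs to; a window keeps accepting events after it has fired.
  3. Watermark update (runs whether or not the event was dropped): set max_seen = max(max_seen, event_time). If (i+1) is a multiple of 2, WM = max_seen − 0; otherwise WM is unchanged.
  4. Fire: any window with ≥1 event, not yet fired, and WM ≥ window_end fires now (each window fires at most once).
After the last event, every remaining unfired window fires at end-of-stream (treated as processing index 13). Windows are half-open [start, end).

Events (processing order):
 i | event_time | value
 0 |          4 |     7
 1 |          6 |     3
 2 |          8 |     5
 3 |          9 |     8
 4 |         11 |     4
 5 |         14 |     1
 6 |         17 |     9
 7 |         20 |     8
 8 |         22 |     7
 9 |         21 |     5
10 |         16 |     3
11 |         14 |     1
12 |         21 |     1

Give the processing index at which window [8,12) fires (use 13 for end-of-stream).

5

i=0 t=4 v=7: → [4,8); WM=−∞
i=1 t=6 v=3: → [4,8); WM=6
i=2 t=8 v=5: → [8,12); WM=6
i=3 t=9 v=8: → [8,12); WM=9; [4,8) fires=10
i=4 t=11 v=4: → [8,12); WM=9
i=5 t=14 v=1: → [12,16); WM=14; [8,12) fires=17
i=6 t=17 v=9: → [16,20); WM=14
i=7 t=20 v=8: → [20,24); WM=20; [12,16) fires=1 [16,20) fires=9
i=8 t=22 v=7: → [20,24); WM=20
i=9 t=21 v=5: → [20,24); WM=22
i=10 t=16 v=3: DROP (t<22-4); WM=22
i=11 t=14 v=1: DROP (t<22-4); WM=22
i=12 t=21 v=1: → [20,24); WM=22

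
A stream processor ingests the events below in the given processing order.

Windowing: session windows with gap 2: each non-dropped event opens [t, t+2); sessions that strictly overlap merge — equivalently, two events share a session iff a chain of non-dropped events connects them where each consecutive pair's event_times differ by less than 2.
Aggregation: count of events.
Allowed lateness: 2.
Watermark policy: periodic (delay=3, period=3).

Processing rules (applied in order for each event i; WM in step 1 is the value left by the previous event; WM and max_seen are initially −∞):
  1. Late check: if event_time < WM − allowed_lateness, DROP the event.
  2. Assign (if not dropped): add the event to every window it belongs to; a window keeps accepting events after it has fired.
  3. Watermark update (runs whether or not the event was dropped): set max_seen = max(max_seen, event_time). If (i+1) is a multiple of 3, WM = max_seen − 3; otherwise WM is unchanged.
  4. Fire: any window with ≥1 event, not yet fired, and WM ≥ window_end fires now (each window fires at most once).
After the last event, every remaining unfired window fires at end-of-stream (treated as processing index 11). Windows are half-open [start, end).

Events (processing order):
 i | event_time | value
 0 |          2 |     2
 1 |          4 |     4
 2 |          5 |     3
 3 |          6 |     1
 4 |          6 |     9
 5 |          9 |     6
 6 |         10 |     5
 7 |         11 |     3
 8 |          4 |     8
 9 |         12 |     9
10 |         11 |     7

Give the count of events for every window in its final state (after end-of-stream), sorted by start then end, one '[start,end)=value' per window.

[2,4)=1 [4,8)=5 [9,14)=5

i=0 t=2 v=2: → [2,4); WM=−∞
i=1 t=4 v=4: → [4,6); WM=−∞
i=2 t=5 v=3: → [4,7); WM=2
i=3 t=6 v=1: → [4,8); WM=2
i=4 t=6 v=9: → [4,8); WM=2
i=5 t=9 v=6: → [9,11); WM=6
i=6 t=10 v=5: → [9,12); WM=6
i=7 t=11 v=3: → [9,13); WM=6
i=8 t=4 v=8: → [4,8); WM=8
i=9 t=12 v=9: → [9,14); WM=8
i=10 t=11 v=7: → [9,14); WM=8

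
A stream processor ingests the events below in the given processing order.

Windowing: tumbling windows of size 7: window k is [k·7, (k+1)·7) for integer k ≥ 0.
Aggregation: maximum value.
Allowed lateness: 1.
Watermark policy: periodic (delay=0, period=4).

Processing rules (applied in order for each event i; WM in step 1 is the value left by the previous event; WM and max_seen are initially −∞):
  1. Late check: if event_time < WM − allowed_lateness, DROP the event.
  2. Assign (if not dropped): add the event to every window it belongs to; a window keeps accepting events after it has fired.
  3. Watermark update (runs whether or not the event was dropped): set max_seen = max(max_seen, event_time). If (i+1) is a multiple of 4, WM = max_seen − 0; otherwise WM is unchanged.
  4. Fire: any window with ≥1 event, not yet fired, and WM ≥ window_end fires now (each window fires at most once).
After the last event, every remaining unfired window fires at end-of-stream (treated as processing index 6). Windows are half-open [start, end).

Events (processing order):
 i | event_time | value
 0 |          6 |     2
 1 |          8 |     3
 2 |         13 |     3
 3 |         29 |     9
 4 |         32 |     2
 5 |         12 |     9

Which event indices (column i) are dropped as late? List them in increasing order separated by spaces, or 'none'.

5

i=0 t=6 v=2: → [0,7); WM=−∞
i=1 t=8 v=3: → [7,14); WM=−∞
i=2 t=13 v=3: → [7,14); WM=−∞
i=3 t=29 v=9: → [28,35); WM=29; [0,7) fires=2 [7,14) fires=3
i=4 t=32 v=2: → [28,35); WM=29
i=5 t=12 v=9: DROP (t<29-1); WM=29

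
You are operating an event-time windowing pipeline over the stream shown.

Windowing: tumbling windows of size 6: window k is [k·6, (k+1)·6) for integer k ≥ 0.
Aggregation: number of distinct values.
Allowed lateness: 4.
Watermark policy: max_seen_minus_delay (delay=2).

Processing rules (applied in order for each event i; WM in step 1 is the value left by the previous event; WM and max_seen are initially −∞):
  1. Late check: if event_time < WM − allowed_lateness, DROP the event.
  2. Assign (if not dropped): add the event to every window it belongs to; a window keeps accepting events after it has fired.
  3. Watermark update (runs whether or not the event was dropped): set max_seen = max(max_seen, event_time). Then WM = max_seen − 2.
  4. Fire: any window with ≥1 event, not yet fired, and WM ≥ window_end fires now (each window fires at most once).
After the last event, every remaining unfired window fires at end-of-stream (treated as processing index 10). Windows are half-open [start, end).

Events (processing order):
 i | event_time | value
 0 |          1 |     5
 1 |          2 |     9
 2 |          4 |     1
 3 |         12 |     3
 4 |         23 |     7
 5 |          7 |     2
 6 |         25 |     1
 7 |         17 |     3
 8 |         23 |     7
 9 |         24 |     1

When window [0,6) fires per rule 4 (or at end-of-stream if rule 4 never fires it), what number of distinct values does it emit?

i=0 t=1 v=5: → [0,6); WM=-1
i=1 t=2 v=9: → [0,6); WM=0
i=2 t=4 v=1: → [0,6); WM=2
i=3 t=12 v=3: → [12,18); WM=10; [0,6) fires=3
i=4 t=23 v=7: → [18,24); WM=21; [12,18) fires=1
i=5 t=7 v=2: DROP (t<21-4); WM=21
i=6 t=25 v=1: → [24,30); WM=23
i=7 t=17 v=3: DROP (t<23-4); WM=23
i=8 t=23 v=7: → [18,24); WM=23
i=9 t=24 v=1: → [24,30); WM=23

3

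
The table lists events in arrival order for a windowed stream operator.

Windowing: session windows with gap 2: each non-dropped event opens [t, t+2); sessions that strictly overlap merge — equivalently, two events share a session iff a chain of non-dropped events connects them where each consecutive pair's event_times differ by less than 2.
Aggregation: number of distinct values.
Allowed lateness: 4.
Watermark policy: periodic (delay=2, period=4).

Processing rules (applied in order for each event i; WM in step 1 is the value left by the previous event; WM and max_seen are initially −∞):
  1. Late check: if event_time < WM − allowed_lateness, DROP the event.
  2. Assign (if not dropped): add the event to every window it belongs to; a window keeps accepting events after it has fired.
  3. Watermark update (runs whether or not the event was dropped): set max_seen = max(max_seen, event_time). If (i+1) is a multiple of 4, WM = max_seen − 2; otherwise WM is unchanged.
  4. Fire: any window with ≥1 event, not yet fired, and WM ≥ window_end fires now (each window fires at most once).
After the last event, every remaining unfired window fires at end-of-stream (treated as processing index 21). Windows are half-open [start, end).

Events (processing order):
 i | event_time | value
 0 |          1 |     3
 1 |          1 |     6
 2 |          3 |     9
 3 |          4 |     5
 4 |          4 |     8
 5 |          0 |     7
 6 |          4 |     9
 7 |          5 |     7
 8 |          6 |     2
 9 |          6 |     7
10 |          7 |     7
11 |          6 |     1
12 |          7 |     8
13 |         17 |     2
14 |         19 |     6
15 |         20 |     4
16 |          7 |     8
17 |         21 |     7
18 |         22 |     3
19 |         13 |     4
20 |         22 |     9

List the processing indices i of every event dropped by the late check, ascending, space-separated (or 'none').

i=0 t=1 v=3: → [1,3); WM=−∞
i=1 t=1 v=6: → [1,3); WM=−∞
i=2 t=3 v=9: → [3,5); WM=−∞
i=3 t=4 v=5: → [3,6); WM=2
i=4 t=4 v=8: → [3,6); WM=2
i=5 t=0 v=7: → [0,3); WM=2
i=6 t=4 v=9: → [3,6); WM=2
i=7 t=5 v=7: → [3,7); WM=3
i=8 t=6 v=2: → [3,8); WM=3
i=9 t=6 v=7: → [3,8); WM=3
i=10 t=7 v=7: → [3,9); WM=3
i=11 t=6 v=1: → [3,9); WM=5
i=12 t=7 v=8: → [3,9); WM=5
i=13 t=17 v=2: → [17,19); WM=5
i=14 t=19 v=6: → [19,21); WM=5
i=15 t=20 v=4: → [19,22); WM=18
i=16 t=7 v=8: DROP (t<18-4); WM=18
i=17 t=21 v=7: → [19,23); WM=18
i=18 t=22 v=3: → [19,24); WM=18
i=19 t=13 v=4: DROP (t<18-4); WM=20
i=20 t=22 v=9: → [19,24); WM=20

16 19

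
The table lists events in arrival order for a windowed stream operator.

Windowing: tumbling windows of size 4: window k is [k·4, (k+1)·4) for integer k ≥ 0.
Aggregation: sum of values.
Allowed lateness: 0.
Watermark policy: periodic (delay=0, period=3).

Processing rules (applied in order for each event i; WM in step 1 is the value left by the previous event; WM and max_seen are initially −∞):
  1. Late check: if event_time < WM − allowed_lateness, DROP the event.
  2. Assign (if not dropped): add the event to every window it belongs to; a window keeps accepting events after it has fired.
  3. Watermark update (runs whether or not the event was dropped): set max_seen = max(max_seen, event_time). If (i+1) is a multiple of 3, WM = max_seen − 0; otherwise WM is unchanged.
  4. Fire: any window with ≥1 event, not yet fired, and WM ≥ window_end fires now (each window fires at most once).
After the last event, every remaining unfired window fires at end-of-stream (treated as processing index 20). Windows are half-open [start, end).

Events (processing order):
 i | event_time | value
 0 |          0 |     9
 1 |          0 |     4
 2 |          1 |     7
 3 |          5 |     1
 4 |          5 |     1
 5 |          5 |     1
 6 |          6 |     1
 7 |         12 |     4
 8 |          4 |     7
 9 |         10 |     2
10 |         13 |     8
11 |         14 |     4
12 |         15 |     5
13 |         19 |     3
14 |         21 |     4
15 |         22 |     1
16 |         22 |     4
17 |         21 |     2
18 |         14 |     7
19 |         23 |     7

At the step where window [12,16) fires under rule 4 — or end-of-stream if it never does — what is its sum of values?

i=0 t=0 v=9: → [0,4); WM=−∞
i=1 t=0 v=4: → [0,4); WM=−∞
i=2 t=1 v=7: → [0,4); WM=1
i=3 t=5 v=1: → [4,8); WM=1
i=4 t=5 v=1: → [4,8); WM=1
i=5 t=5 v=1: → [4,8); WM=5; [0,4) fires=20
i=6 t=6 v=1: → [4,8); WM=5
i=7 t=12 v=4: → [12,16); WM=5
i=8 t=4 v=7: DROP (t<5-0); WM=12; [4,8) fires=4
i=9 t=10 v=2: DROP (t<12-0); WM=12
i=10 t=13 v=8: → [12,16); WM=12
i=11 t=14 v=4: → [12,16); WM=14
i=12 t=15 v=5: → [12,16); WM=14
i=13 t=19 v=3: → [16,20); WM=14
i=14 t=21 v=4: → [20,24); WM=21; [12,16) fires=21 [16,20) fires=3
i=15 t=22 v=1: → [20,24); WM=21
i=16 t=22 v=4: → [20,24); WM=21
i=17 t=21 v=2: → [20,24); WM=22
i=18 t=14 v=7: DROP (t<22-0); WM=22
i=19 t=23 v=7: → [20,24); WM=22

21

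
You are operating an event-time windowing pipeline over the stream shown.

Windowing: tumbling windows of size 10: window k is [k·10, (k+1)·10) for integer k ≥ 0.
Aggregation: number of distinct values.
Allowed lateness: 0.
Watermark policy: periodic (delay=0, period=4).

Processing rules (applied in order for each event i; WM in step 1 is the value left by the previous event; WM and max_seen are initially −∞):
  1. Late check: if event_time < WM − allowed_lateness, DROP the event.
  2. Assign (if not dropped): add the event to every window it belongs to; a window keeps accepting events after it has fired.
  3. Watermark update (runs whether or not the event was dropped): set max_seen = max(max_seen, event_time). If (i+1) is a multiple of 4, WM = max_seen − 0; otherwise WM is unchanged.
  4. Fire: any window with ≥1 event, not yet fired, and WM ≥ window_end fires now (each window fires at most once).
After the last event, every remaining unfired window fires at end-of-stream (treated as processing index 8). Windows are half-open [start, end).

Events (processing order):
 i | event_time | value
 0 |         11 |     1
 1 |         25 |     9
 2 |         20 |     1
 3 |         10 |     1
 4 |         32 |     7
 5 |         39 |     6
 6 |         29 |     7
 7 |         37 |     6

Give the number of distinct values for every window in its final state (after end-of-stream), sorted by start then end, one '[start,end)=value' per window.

i=0 t=11 v=1: → [10,20); WM=−∞
i=1 t=25 v=9: → [20,30); WM=−∞
i=2 t=20 v=1: → [20,30); WM=−∞
i=3 t=10 v=1: → [10,20); WM=25; [10,20) fires=1
i=4 t=32 v=7: → [30,40); WM=25
i=5 t=39 v=6: → [30,40); WM=25
i=6 t=29 v=7: → [20,30); WM=25
i=7 t=37 v=6: → [30,40); WM=39; [20,30) fires=3

[10,20)=1 [20,30)=3 [30,40)=2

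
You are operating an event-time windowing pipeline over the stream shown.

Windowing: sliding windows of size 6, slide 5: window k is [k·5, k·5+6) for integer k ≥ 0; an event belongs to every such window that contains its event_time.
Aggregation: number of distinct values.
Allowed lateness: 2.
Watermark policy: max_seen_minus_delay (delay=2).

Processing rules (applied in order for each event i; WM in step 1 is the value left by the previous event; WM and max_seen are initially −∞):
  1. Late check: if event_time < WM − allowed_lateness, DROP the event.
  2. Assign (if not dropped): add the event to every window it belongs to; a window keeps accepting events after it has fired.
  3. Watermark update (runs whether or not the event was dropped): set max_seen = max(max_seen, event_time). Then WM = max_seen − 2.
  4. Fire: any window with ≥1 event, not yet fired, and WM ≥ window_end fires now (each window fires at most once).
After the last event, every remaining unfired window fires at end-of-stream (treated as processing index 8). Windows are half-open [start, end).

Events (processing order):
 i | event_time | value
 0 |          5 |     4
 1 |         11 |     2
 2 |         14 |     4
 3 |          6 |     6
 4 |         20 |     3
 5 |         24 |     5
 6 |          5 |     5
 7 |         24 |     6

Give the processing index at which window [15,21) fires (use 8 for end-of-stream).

i=0 t=5 v=4: → [5,11),[0,6); WM=3
i=1 t=11 v=2: → [10,16); WM=9; [0,6) fires=1
i=2 t=14 v=4: → [10,16); WM=12; [5,11) fires=1
i=3 t=6 v=6: DROP (t<12-2); WM=12
i=4 t=20 v=3: → [20,26),[15,21); WM=18; [10,16) fires=2
i=5 t=24 v=5: → [20,26); WM=22; [15,21) fires=1
i=6 t=5 v=5: DROP (t<22-2); WM=22
i=7 t=24 v=6: → [20,26); WM=22

5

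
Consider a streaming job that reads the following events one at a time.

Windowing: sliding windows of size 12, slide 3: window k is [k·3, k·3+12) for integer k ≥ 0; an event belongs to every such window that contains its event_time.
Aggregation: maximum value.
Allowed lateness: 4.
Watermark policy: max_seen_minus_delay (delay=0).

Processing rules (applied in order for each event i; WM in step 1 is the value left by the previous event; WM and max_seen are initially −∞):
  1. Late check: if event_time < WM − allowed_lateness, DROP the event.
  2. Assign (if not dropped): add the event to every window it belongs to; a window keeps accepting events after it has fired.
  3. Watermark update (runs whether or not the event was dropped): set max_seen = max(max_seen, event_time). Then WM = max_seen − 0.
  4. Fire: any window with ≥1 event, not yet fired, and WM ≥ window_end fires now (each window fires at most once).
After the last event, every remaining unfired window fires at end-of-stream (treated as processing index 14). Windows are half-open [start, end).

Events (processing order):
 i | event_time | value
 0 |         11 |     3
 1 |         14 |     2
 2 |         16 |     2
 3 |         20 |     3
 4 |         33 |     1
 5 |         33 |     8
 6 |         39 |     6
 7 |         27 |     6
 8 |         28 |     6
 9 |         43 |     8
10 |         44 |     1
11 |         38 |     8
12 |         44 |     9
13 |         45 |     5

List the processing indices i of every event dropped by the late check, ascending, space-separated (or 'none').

7 8 11

i=0 t=11 v=3: → [9,21),[6,18),[3,15),[0,12); WM=11
i=1 t=14 v=2: → [12,24),[9,21),[6,18),[3,15); WM=14; [0,12) fires=3
i=2 t=16 v=2: → [15,27),[12,24),[9,21),[6,18); WM=16; [3,15) fires=3
i=3 t=20 v=3: → [18,30),[15,27),[12,24),[9,21); WM=20; [6,18) fires=3
i=4 t=33 v=1: → [33,45),[30,42),[27,39),[24,36); WM=33; [9,21) fires=3 [12,24) fires=3 [15,27) fires=3 [18,30) fires=3
i=5 t=33 v=8: → [33,45),[30,42),[27,39),[24,36); WM=33
i=6 t=39 v=6: → [39,51),[36,48),[33,45),[30,42); WM=39; [24,36) fires=8 [27,39) fires=8
i=7 t=27 v=6: DROP (t<39-4); WM=39
i=8 t=28 v=6: DROP (t<39-4); WM=39
i=9 t=43 v=8: → [42,54),[39,51),[36,48),[33,45); WM=43; [30,42) fires=8
i=10 t=44 v=1: → [42,54),[39,51),[36,48),[33,45); WM=44
i=11 t=38 v=8: DROP (t<44-4); WM=44
i=12 t=44 v=9: → [42,54),[39,51),[36,48),[33,45); WM=44
i=13 t=45 v=5: → [45,57),[42,54),[39,51),[36,48); WM=45; [33,45) fires=9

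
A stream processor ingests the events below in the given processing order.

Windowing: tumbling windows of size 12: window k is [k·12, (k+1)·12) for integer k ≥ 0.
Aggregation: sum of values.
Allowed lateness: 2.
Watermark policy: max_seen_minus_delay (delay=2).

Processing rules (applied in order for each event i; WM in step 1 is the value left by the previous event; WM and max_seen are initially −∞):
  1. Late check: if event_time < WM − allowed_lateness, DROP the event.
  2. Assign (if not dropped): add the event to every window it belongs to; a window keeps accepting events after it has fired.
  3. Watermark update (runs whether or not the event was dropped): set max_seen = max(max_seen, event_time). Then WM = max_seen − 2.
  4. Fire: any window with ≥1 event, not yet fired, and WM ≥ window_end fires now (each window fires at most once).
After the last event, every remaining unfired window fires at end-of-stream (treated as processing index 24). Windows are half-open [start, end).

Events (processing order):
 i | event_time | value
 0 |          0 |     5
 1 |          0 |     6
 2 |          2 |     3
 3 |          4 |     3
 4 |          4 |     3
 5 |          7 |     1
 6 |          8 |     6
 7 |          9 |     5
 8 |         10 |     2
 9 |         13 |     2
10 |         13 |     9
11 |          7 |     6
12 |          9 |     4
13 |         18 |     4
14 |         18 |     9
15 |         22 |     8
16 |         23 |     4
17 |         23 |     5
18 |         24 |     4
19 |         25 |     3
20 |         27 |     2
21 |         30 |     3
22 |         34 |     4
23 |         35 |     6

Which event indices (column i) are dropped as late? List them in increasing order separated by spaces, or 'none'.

11

i=0 t=0 v=5: → [0,12); WM=-2
i=1 t=0 v=6: → [0,12); WM=-2
i=2 t=2 v=3: → [0,12); WM=0
i=3 t=4 v=3: → [0,12); WM=2
i=4 t=4 v=3: → [0,12); WM=2
i=5 t=7 v=1: → [0,12); WM=5
i=6 t=8 v=6: → [0,12); WM=6
i=7 t=9 v=5: → [0,12); WM=7
i=8 t=10 v=2: → [0,12); WM=8
i=9 t=13 v=2: → [12,24); WM=11
i=10 t=13 v=9: → [12,24); WM=11
i=11 t=7 v=6: DROP (t<11-2); WM=11
i=12 t=9 v=4: → [0,12); WM=11
i=13 t=18 v=4: → [12,24); WM=16; [0,12) fires=38
i=14 t=18 v=9: → [12,24); WM=16
i=15 t=22 v=8: → [12,24); WM=20
i=16 t=23 v=4: → [12,24); WM=21
i=17 t=23 v=5: → [12,24); WM=21
i=18 t=24 v=4: → [24,36); WM=22
i=19 t=25 v=3: → [24,36); WM=23
i=20 t=27 v=2: → [24,36); WM=25; [12,24) fires=41
i=21 t=30 v=3: → [24,36); WM=28
i=22 t=34 v=4: → [24,36); WM=32
i=23 t=35 v=6: → [24,36); WM=33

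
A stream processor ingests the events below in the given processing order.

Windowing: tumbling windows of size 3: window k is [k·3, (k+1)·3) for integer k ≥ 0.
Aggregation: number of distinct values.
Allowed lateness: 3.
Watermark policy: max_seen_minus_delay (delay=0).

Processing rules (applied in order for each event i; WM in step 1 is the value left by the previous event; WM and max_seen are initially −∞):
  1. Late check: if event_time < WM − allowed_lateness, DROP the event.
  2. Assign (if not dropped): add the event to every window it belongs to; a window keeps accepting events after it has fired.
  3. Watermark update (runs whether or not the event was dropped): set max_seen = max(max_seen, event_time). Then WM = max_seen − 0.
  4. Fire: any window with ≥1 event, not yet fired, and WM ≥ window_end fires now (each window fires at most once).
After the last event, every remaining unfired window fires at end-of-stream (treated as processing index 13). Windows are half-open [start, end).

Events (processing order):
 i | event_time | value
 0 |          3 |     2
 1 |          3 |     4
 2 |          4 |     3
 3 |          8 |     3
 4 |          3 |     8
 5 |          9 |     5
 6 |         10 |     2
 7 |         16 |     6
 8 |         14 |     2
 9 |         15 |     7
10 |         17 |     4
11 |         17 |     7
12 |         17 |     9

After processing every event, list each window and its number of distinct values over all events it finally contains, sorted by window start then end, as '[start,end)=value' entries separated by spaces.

[3,6)=3 [6,9)=1 [9,12)=2 [12,15)=1 [15,18)=4

i=0 t=3 v=2: → [3,6); WM=3
i=1 t=3 v=4: → [3,6); WM=3
i=2 t=4 v=3: → [3,6); WM=4
i=3 t=8 v=3: → [6,9); WM=8; [3,6) fires=3
i=4 t=3 v=8: DROP (t<8-3); WM=8
i=5 t=9 v=5: → [9,12); WM=9; [6,9) fires=1
i=6 t=10 v=2: → [9,12); WM=10
i=7 t=16 v=6: → [15,18); WM=16; [9,12) fires=2
i=8 t=14 v=2: → [12,15); WM=16; [12,15) fires=1
i=9 t=15 v=7: → [15,18); WM=16
i=10 t=17 v=4: → [15,18); WM=17
i=11 t=17 v=7: → [15,18); WM=17
i=12 t=17 v=9: → [15,18); WM=17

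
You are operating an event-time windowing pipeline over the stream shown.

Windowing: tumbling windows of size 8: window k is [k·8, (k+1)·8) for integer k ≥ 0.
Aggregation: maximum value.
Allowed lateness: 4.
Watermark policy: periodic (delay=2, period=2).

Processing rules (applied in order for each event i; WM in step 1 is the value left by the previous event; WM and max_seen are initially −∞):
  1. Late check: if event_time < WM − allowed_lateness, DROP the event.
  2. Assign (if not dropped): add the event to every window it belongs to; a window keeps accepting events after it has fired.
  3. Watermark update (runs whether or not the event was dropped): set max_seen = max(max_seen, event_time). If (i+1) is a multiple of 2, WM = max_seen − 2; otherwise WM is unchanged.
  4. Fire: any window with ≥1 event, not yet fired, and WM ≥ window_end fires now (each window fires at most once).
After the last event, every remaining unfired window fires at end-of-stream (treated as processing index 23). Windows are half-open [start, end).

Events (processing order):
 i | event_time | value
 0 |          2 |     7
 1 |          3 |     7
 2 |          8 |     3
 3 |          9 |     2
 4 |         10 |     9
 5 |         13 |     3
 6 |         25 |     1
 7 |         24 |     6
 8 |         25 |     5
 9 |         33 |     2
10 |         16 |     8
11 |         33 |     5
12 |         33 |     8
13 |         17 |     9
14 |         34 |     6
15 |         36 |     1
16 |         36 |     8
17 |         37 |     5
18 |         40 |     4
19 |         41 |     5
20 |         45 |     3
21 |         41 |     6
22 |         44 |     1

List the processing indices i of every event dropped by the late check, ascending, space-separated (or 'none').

10 13

i=0 t=2 v=7: → [0,8); WM=−∞
i=1 t=3 v=7: → [0,8); WM=1
i=2 t=8 v=3: → [8,16); WM=1
i=3 t=9 v=2: → [8,16); WM=7
i=4 t=10 v=9: → [8,16); WM=7
i=5 t=13 v=3: → [8,16); WM=11; [0,8) fires=7
i=6 t=25 v=1: → [24,32); WM=11
i=7 t=24 v=6: → [24,32); WM=23; [8,16) fires=9
i=8 t=25 v=5: → [24,32); WM=23
i=9 t=33 v=2: → [32,40); WM=31
i=10 t=16 v=8: DROP (t<31-4); WM=31
i=11 t=33 v=5: → [32,40); WM=31
i=12 t=33 v=8: → [32,40); WM=31
i=13 t=17 v=9: DROP (t<31-4); WM=31
i=14 t=34 v=6: → [32,40); WM=31
i=15 t=36 v=1: → [32,40); WM=34; [24,32) fires=6
i=16 t=36 v=8: → [32,40); WM=34
i=17 t=37 v=5: → [32,40); WM=35
i=18 t=40 v=4: → [40,48); WM=35
i=19 t=41 v=5: → [40,48); WM=39
i=20 t=45 v=3: → [40,48); WM=39
i=21 t=41 v=6: → [40,48); WM=43; [32,40) fires=8
i=22 t=44 v=1: → [40,48); WM=43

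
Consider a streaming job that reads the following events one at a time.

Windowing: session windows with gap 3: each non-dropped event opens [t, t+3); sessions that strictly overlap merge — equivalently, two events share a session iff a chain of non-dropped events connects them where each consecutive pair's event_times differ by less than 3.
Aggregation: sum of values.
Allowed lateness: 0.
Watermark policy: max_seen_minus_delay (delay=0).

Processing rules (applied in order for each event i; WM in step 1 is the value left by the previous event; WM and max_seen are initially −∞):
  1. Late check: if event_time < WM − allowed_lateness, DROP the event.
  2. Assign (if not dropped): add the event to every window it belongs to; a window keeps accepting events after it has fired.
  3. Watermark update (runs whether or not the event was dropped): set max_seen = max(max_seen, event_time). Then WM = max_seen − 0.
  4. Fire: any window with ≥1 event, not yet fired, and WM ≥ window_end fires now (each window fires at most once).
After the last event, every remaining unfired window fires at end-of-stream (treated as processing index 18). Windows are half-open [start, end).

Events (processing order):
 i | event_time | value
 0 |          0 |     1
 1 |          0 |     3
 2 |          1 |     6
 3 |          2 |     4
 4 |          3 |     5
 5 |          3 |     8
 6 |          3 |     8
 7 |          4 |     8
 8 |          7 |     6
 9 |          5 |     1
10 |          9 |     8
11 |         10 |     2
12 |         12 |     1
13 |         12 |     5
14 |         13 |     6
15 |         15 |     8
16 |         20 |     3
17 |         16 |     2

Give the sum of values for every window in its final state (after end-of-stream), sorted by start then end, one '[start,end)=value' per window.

[0,7)=43 [7,18)=36 [20,23)=3

i=0 t=0 v=1: → [0,3); WM=0
i=1 t=0 v=3: → [0,3); WM=0
i=2 t=1 v=6: → [0,4); WM=1
i=3 t=2 v=4: → [0,5); WM=2
i=4 t=3 v=5: → [0,6); WM=3
i=5 t=3 v=8: → [0,6); WM=3
i=6 t=3 v=8: → [0,6); WM=3
i=7 t=4 v=8: → [0,7); WM=4
i=8 t=7 v=6: → [7,10); WM=7
i=9 t=5 v=1: DROP (t<7-0); WM=7
i=10 t=9 v=8: → [7,12); WM=9
i=11 t=10 v=2: → [7,13); WM=10
i=12 t=12 v=1: → [7,15); WM=12
i=13 t=12 v=5: → [7,15); WM=12
i=14 t=13 v=6: → [7,16); WM=13
i=15 t=15 v=8: → [7,18); WM=15
i=16 t=20 v=3: → [20,23); WM=20
i=17 t=16 v=2: DROP (t<20-0); WM=20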